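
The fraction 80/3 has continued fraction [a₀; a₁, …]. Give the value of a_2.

⌊80/3⌋ = 26, remainder 2
⌊3/2⌋ = 1, remainder 1
⌊2/1⌋ = 2, remainder 0

2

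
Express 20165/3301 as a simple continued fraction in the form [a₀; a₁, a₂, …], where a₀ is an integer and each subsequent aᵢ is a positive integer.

[6; 9, 5, 7, 1, 3, 2]

20165 ÷ 3301 → quotient 6, remainder 359
3301 ÷ 359 → quotient 9, remainder 70
359 ÷ 70 → quotient 5, remainder 9
70 ÷ 9 → quotient 7, remainder 7
9 ÷ 7 → quotient 1, remainder 2
7 ÷ 2 → quotient 3, remainder 1
2 ÷ 1 → quotient 2, remainder 0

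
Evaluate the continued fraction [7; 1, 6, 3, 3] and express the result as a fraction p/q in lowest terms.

Start with 3.
3 + 1/(3/1) = 3 + 1/3 = 10/3
6 + 1/(10/3) = 6 + 3/10 = 63/10
1 + 1/(63/10) = 1 + 10/63 = 73/63
7 + 1/(73/63) = 7 + 63/73 = 574/73

574/73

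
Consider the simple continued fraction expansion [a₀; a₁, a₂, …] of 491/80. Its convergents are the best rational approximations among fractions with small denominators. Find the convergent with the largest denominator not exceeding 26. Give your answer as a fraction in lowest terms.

a_0 = 6: 6/1  (≤ bound)
a_1 = 7: 43/7  (≤ bound)
a_2 = 3: 135/22  (≤ bound)
a_3 = 1: 178/29  (> 26, stop)

135/22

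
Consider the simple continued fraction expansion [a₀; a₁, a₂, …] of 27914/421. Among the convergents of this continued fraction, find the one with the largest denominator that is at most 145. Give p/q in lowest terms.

a_0 = 66: 66/1  (≤ bound)
a_1 = 3: 199/3  (≤ bound)
a_2 = 3: 663/10  (≤ bound)
a_3 = 2: 1525/23  (≤ bound)
a_4 = 5: 8288/125  (≤ bound)
a_5 = 1: 9813/148  (> 145, stop)

8288/125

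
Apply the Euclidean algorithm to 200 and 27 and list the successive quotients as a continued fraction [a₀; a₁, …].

Apply division with remainder until the remainder is 0:
200 ÷ 27 → quotient 7, remainder 11
27 ÷ 11 → quotient 2, remainder 5
11 ÷ 5 → quotient 2, remainder 1
5 ÷ 1 → quotient 5, remainder 0

[7; 2, 2, 5]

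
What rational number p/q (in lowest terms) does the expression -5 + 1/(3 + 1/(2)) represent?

Start with 2.
3 + 1/(2/1) = 3 + 1/2 = 7/2
-5 + 1/(7/2) = -5 + 2/7 = -33/7

-33/7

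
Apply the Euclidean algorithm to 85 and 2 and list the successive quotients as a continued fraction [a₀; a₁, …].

[42; 2]

Run the Euclidean algorithm, recording each quotient:
85 ÷ 2 → quotient 42, remainder 1
2 ÷ 1 → quotient 2, remainder 0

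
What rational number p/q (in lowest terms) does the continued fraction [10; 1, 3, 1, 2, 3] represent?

507/47

Build up convergents one term at a time:
a_0 = 10: 10/1
a_1 = 1: 11/1
a_2 = 3: 43/4
a_3 = 1: 54/5
a_4 = 2: 151/14
a_5 = 3: 507/47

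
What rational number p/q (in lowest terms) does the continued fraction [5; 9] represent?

46/9

a_0 = 5: 5/1
a_1 = 9: 46/9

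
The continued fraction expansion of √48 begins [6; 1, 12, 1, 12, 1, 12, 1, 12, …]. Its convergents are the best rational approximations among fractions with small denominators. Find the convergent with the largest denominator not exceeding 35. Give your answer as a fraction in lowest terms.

97/14

List convergents until the denominator exceeds the bound:
a_0 = 6: 6/1  (≤ bound)
a_1 = 1: 7/1  (≤ bound)
a_2 = 12: 90/13  (≤ bound)
a_3 = 1: 97/14  (≤ bound)
a_4 = 12: 1254/181  (> 35, stop)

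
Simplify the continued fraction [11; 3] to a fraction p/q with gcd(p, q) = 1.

Collapse the nested fraction from the inside out:
Start with 3.
11 + 1/(3/1) = 11 + 1/3 = 34/3

34/3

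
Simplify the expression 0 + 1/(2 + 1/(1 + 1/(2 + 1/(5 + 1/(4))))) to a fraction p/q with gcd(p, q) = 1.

67/180

a_0 = 0: 0/1
a_1 = 2: 1/2
a_2 = 1: 1/3
a_3 = 2: 3/8
a_4 = 5: 16/43
a_5 = 4: 67/180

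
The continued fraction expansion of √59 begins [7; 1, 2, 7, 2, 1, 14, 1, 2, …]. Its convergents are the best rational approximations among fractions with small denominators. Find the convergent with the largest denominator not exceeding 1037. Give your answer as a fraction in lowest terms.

7781/1013

List convergents until the denominator exceeds the bound:
a_0 = 7: 7/1  (≤ bound)
a_1 = 1: 8/1  (≤ bound)
a_2 = 2: 23/3  (≤ bound)
a_3 = 7: 169/22  (≤ bound)
a_4 = 2: 361/47  (≤ bound)
a_5 = 1: 530/69  (≤ bound)
a_6 = 14: 7781/1013  (≤ bound)
a_7 = 1: 8311/1082  (> 1037, stop)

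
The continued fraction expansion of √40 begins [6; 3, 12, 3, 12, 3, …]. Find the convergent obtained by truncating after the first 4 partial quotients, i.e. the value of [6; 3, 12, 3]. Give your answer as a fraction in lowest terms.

721/114

Start with 3.
12 + 1/(3/1) = 12 + 1/3 = 37/3
3 + 1/(37/3) = 3 + 3/37 = 114/37
6 + 1/(114/37) = 6 + 37/114 = 721/114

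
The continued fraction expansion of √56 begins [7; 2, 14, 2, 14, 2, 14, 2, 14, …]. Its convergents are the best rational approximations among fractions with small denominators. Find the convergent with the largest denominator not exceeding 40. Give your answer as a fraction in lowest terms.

List convergents until the denominator exceeds the bound:
a_0 = 7: 7/1  (≤ bound)
a_1 = 2: 15/2  (≤ bound)
a_2 = 14: 217/29  (≤ bound)
a_3 = 2: 449/60  (> 40, stop)

217/29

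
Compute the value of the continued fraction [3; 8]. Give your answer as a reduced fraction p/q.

25/8

Start with 8.
3 + 1/(8/1) = 3 + 1/8 = 25/8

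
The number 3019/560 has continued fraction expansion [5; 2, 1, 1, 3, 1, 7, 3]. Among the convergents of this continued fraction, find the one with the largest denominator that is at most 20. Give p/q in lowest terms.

97/18

List convergents until the denominator exceeds the bound:
a_0 = 5: 5/1  (≤ bound)
a_1 = 2: 11/2  (≤ bound)
a_2 = 1: 16/3  (≤ bound)
a_3 = 1: 27/5  (≤ bound)
a_4 = 3: 97/18  (≤ bound)
a_5 = 1: 124/23  (> 20, stop)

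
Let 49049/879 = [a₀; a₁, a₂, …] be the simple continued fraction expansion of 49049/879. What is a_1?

1

49049 ÷ 879 → quotient 55, remainder 704
879 ÷ 704 → quotient 1, remainder 175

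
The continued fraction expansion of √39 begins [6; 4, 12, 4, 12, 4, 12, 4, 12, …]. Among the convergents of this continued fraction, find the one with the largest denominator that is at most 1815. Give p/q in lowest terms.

a_0 = 6: 6/1  (≤ bound)
a_1 = 4: 25/4  (≤ bound)
a_2 = 12: 306/49  (≤ bound)
a_3 = 4: 1249/200  (≤ bound)
a_4 = 12: 15294/2449  (> 1815, stop)

1249/200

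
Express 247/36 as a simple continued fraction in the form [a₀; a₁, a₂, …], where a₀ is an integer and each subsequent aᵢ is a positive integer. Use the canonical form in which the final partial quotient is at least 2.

⌊247/36⌋ = 6, remainder 31
⌊36/31⌋ = 1, remainder 5
⌊31/5⌋ = 6, remainder 1
⌊5/1⌋ = 5, remainder 0

[6; 1, 6, 5]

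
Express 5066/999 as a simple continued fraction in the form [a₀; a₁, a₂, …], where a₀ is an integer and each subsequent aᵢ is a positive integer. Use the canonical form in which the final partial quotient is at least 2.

5066 ÷ 999 → quotient 5, remainder 71
999 ÷ 71 → quotient 14, remainder 5
71 ÷ 5 → quotient 14, remainder 1
5 ÷ 1 → quotient 5, remainder 0

[5; 14, 14, 5]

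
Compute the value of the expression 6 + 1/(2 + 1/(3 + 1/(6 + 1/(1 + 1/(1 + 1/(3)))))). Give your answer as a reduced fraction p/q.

2161/336

Work from the innermost term outward:
Start with 3.
1 + 1/(3/1) = 1 + 1/3 = 4/3
1 + 1/(4/3) = 1 + 3/4 = 7/4
6 + 1/(7/4) = 6 + 4/7 = 46/7
3 + 1/(46/7) = 3 + 7/46 = 145/46
2 + 1/(145/46) = 2 + 46/145 = 336/145
6 + 1/(336/145) = 6 + 145/336 = 2161/336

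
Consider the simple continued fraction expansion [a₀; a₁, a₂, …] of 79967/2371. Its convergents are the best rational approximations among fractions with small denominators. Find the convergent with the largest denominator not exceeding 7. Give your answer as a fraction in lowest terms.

a_0 = 33: 33/1  (≤ bound)
a_1 = 1: 34/1  (≤ bound)
a_2 = 2: 101/3  (≤ bound)
a_3 = 1: 135/4  (≤ bound)
a_4 = 1: 236/7  (≤ bound)
a_5 = 1: 371/11  (> 7, stop)

236/7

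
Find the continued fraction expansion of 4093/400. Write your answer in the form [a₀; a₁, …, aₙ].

Repeatedly divide and take the remainder:
4093 ÷ 400 → quotient 10, remainder 93
400 ÷ 93 → quotient 4, remainder 28
93 ÷ 28 → quotient 3, remainder 9
28 ÷ 9 → quotient 3, remainder 1
9 ÷ 1 → quotient 9, remainder 0

[10; 4, 3, 3, 9]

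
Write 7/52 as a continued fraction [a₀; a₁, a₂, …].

7 = 0·52 + 7, so a_0 = 0
52 = 7·7 + 3, so a_1 = 7
7 = 2·3 + 1, so a_2 = 2
3 = 3·1 + 0, so a_3 = 3

[0; 7, 2, 3]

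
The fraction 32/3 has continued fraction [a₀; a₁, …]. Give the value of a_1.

1

Repeatedly divide and take the remainder:
32 ÷ 3 → quotient 10, remainder 2
3 ÷ 2 → quotient 1, remainder 1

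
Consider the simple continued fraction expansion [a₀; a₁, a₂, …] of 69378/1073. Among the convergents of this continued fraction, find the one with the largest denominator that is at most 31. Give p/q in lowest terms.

194/3

a_0 = 64: 64/1  (≤ bound)
a_1 = 1: 65/1  (≤ bound)
a_2 = 1: 129/2  (≤ bound)
a_3 = 1: 194/3  (≤ bound)
a_4 = 12: 2457/38  (> 31, stop)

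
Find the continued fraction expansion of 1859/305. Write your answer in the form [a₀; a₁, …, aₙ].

[6; 10, 1, 1, 14]

⌊1859/305⌋ = 6, remainder 29
⌊305/29⌋ = 10, remainder 15
⌊29/15⌋ = 1, remainder 14
⌊15/14⌋ = 1, remainder 1
⌊14/1⌋ = 14, remainder 0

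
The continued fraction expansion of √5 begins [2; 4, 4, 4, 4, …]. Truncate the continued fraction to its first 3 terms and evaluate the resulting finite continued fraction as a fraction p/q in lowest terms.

Build up convergents one term at a time:
a_0 = 2: 2/1
a_1 = 4: 9/4
a_2 = 4: 38/17

38/17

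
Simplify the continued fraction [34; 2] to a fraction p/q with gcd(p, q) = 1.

Work from the innermost term outward:
Start with 2.
34 + 1/(2/1) = 34 + 1/2 = 69/2

69/2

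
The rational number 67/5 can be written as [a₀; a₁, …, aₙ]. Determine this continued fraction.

Run the Euclidean algorithm, recording each quotient:
67 = 13·5 + 2, so a_0 = 13
5 = 2·2 + 1, so a_1 = 2
2 = 2·1 + 0, so a_2 = 2

[13; 2, 2]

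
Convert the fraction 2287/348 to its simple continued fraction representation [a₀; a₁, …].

⌊2287/348⌋ = 6, remainder 199
⌊348/199⌋ = 1, remainder 149
⌊199/149⌋ = 1, remainder 50
⌊149/50⌋ = 2, remainder 49
⌊50/49⌋ = 1, remainder 1
⌊49/1⌋ = 49, remainder 0

[6; 1, 1, 2, 1, 49]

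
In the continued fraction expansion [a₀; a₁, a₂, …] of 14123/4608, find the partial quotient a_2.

14123 ÷ 4608 → quotient 3, remainder 299
4608 ÷ 299 → quotient 15, remainder 123
299 ÷ 123 → quotient 2, remainder 53

2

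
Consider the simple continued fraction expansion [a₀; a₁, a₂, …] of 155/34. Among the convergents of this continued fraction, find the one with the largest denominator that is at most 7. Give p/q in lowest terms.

32/7

a_0 = 4: 4/1  (≤ bound)
a_1 = 1: 5/1  (≤ bound)
a_2 = 1: 9/2  (≤ bound)
a_3 = 3: 32/7  (≤ bound)
a_4 = 1: 41/9  (> 7, stop)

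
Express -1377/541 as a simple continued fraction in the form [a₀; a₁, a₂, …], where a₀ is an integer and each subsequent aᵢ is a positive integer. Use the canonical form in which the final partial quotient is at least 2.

-1377 = -3·541 + 246, so a_0 = -3
541 = 2·246 + 49, so a_1 = 2
246 = 5·49 + 1, so a_2 = 5
49 = 49·1 + 0, so a_3 = 49

[-3; 2, 5, 49]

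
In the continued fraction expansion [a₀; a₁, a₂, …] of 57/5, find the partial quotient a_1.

57 = 11·5 + 2, so a_0 = 11
5 = 2·2 + 1, so a_1 = 2

2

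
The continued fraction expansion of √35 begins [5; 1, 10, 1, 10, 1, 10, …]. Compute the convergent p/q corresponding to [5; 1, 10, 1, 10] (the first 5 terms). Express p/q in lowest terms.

775/131

Start with 10.
1 + 1/(10/1) = 1 + 1/10 = 11/10
10 + 1/(11/10) = 10 + 10/11 = 120/11
1 + 1/(120/11) = 1 + 11/120 = 131/120
5 + 1/(131/120) = 5 + 120/131 = 775/131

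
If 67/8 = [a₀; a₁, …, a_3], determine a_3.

67 = 8·8 + 3, so a_0 = 8
8 = 2·3 + 2, so a_1 = 2
3 = 1·2 + 1, so a_2 = 1
2 = 2·1 + 0, so a_3 = 2

2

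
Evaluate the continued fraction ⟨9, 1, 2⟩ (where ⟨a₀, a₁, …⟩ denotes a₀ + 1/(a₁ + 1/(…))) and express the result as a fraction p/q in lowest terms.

29/3

Starting at the tail and folding back:
Start with 2.
1 + 1/(2/1) = 1 + 1/2 = 3/2
9 + 1/(3/2) = 9 + 2/3 = 29/3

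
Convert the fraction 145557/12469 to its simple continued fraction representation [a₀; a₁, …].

[11; 1, 2, 15, 1, 9, 4, 6]

⌊145557/12469⌋ = 11, remainder 8398
⌊12469/8398⌋ = 1, remainder 4071
⌊8398/4071⌋ = 2, remainder 256
⌊4071/256⌋ = 15, remainder 231
⌊256/231⌋ = 1, remainder 25
⌊231/25⌋ = 9, remainder 6
⌊25/6⌋ = 4, remainder 1
⌊6/1⌋ = 6, remainder 0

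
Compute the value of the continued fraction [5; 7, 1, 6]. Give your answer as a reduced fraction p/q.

Compute successive convergents:
a_0 = 5: 5/1
a_1 = 7: 36/7
a_2 = 1: 41/8
a_3 = 6: 282/55

282/55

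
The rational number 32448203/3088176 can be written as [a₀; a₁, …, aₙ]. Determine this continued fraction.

Repeatedly divide and take the remainder:
32448203 ÷ 3088176 → quotient 10, remainder 1566443
3088176 ÷ 1566443 → quotient 1, remainder 1521733
1566443 ÷ 1521733 → quotient 1, remainder 44710
1521733 ÷ 44710 → quotient 34, remainder 1593
44710 ÷ 1593 → quotient 28, remainder 106
1593 ÷ 106 → quotient 15, remainder 3
106 ÷ 3 → quotient 35, remainder 1
3 ÷ 1 → quotient 3, remainder 0

[10; 1, 1, 34, 28, 15, 35, 3]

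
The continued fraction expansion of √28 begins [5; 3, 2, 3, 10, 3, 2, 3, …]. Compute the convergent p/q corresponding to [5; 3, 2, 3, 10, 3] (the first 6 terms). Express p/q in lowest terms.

4048/765

Start with 3.
10 + 1/(3/1) = 10 + 1/3 = 31/3
3 + 1/(31/3) = 3 + 3/31 = 96/31
2 + 1/(96/31) = 2 + 31/96 = 223/96
3 + 1/(223/96) = 3 + 96/223 = 765/223
5 + 1/(765/223) = 5 + 223/765 = 4048/765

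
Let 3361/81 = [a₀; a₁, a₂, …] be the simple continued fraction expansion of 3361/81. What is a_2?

Repeatedly divide and take the remainder:
⌊3361/81⌋ = 41, remainder 40
⌊81/40⌋ = 2, remainder 1
⌊40/1⌋ = 40, remainder 0

40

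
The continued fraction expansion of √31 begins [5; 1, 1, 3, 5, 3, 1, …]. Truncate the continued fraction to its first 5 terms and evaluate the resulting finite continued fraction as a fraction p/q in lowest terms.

206/37

Start with 5.
3 + 1/(5/1) = 3 + 1/5 = 16/5
1 + 1/(16/5) = 1 + 5/16 = 21/16
1 + 1/(21/16) = 1 + 16/21 = 37/21
5 + 1/(37/21) = 5 + 21/37 = 206/37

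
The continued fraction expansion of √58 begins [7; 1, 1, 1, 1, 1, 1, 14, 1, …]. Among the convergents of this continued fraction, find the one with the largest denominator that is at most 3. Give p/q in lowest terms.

23/3

a_0 = 7: 7/1  (≤ bound)
a_1 = 1: 8/1  (≤ bound)
a_2 = 1: 15/2  (≤ bound)
a_3 = 1: 23/3  (≤ bound)
a_4 = 1: 38/5  (> 3, stop)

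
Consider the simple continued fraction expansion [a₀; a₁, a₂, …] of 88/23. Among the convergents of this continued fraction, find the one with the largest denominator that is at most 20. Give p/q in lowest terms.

23/6

List convergents until the denominator exceeds the bound:
a_0 = 3: 3/1  (≤ bound)
a_1 = 1: 4/1  (≤ bound)
a_2 = 4: 19/5  (≤ bound)
a_3 = 1: 23/6  (≤ bound)
a_4 = 3: 88/23  (> 20, stop)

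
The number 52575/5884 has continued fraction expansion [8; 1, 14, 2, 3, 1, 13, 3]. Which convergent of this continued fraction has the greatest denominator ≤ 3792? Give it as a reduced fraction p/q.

a_0 = 8: 8/1  (≤ bound)
a_1 = 1: 9/1  (≤ bound)
a_2 = 14: 134/15  (≤ bound)
a_3 = 2: 277/31  (≤ bound)
a_4 = 3: 965/108  (≤ bound)
a_5 = 1: 1242/139  (≤ bound)
a_6 = 13: 17111/1915  (≤ bound)
a_7 = 3: 52575/5884  (> 3792, stop)

17111/1915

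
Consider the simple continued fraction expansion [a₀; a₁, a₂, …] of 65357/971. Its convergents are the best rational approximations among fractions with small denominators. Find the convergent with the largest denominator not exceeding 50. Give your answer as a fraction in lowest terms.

List convergents until the denominator exceeds the bound:
a_0 = 67: 67/1  (≤ bound)
a_1 = 3: 202/3  (≤ bound)
a_2 = 4: 875/13  (≤ bound)
a_3 = 4: 3702/55  (> 50, stop)

875/13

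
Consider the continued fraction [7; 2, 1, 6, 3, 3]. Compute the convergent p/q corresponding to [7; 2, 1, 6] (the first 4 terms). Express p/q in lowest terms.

a_0 = 7: 7/1
a_1 = 2: 15/2
a_2 = 1: 22/3
a_3 = 6: 147/20

147/20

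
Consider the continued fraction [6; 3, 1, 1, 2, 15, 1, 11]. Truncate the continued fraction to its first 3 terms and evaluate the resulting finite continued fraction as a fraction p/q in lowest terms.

Start with 1.
3 + 1/(1/1) = 3 + 1/1 = 4/1
6 + 1/(4/1) = 6 + 1/4 = 25/4

25/4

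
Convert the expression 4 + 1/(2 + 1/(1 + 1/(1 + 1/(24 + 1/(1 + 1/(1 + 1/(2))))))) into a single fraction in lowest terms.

Collapse the nested fraction from the inside out:
Start with 2.
1 + 1/(2/1) = 1 + 1/2 = 3/2
1 + 1/(3/2) = 1 + 2/3 = 5/3
24 + 1/(5/3) = 24 + 3/5 = 123/5
1 + 1/(123/5) = 1 + 5/123 = 128/123
1 + 1/(128/123) = 1 + 123/128 = 251/128
2 + 1/(251/128) = 2 + 128/251 = 630/251
4 + 1/(630/251) = 4 + 251/630 = 2771/630

2771/630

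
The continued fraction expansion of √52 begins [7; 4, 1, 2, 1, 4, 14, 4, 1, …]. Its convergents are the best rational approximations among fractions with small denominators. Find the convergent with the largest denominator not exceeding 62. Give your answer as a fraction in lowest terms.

137/19

List convergents until the denominator exceeds the bound:
a_0 = 7: 7/1  (≤ bound)
a_1 = 4: 29/4  (≤ bound)
a_2 = 1: 36/5  (≤ bound)
a_3 = 2: 101/14  (≤ bound)
a_4 = 1: 137/19  (≤ bound)
a_5 = 4: 649/90  (> 62, stop)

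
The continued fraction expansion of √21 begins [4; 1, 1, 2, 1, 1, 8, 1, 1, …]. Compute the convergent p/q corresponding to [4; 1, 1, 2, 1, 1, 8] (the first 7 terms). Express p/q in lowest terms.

472/103

Start with 8.
1 + 1/(8/1) = 1 + 1/8 = 9/8
1 + 1/(9/8) = 1 + 8/9 = 17/9
2 + 1/(17/9) = 2 + 9/17 = 43/17
1 + 1/(43/17) = 1 + 17/43 = 60/43
1 + 1/(60/43) = 1 + 43/60 = 103/60
4 + 1/(103/60) = 4 + 60/103 = 472/103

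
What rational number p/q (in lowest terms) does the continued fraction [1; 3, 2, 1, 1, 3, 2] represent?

180/139

Start with 2.
3 + 1/(2/1) = 3 + 1/2 = 7/2
1 + 1/(7/2) = 1 + 2/7 = 9/7
1 + 1/(9/7) = 1 + 7/9 = 16/9
2 + 1/(16/9) = 2 + 9/16 = 41/16
3 + 1/(41/16) = 3 + 16/41 = 139/41
1 + 1/(139/41) = 1 + 41/139 = 180/139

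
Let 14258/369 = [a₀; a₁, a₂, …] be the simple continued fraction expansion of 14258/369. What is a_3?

Apply division with remainder until the remainder is 0:
⌊14258/369⌋ = 38, remainder 236
⌊369/236⌋ = 1, remainder 133
⌊236/133⌋ = 1, remainder 103
⌊133/103⌋ = 1, remainder 30

1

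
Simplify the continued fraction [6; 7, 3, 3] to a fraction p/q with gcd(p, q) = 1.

448/73

Compute successive convergents:
a_0 = 6: 6/1
a_1 = 7: 43/7
a_2 = 3: 135/22
a_3 = 3: 448/73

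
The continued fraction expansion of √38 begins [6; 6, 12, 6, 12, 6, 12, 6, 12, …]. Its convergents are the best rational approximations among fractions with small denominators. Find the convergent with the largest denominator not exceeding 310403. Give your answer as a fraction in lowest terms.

a_0 = 6: 6/1  (≤ bound)
a_1 = 6: 37/6  (≤ bound)
a_2 = 12: 450/73  (≤ bound)
a_3 = 6: 2737/444  (≤ bound)
a_4 = 12: 33294/5401  (≤ bound)
a_5 = 6: 202501/32850  (≤ bound)
a_6 = 12: 2463306/399601  (> 310403, stop)

202501/32850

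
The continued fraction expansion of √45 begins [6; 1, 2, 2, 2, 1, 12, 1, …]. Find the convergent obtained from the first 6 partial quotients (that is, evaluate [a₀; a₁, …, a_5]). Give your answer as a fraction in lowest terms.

a_0 = 6: 6/1
a_1 = 1: 7/1
a_2 = 2: 20/3
a_3 = 2: 47/7
a_4 = 2: 114/17
a_5 = 1: 161/24

161/24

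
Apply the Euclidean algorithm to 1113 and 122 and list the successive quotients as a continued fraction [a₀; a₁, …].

[9; 8, 7, 2]

⌊1113/122⌋ = 9, remainder 15
⌊122/15⌋ = 8, remainder 2
⌊15/2⌋ = 7, remainder 1
⌊2/1⌋ = 2, remainder 0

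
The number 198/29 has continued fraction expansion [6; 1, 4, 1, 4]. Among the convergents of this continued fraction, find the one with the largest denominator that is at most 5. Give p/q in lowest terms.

a_0 = 6: 6/1  (≤ bound)
a_1 = 1: 7/1  (≤ bound)
a_2 = 4: 34/5  (≤ bound)
a_3 = 1: 41/6  (> 5, stop)

34/5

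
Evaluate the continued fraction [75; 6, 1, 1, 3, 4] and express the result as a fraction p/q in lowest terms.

14805/197

Build up convergents one term at a time:
a_0 = 75: 75/1
a_1 = 6: 451/6
a_2 = 1: 526/7
a_3 = 1: 977/13
a_4 = 3: 3457/46
a_5 = 4: 14805/197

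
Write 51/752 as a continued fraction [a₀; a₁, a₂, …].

[0; 14, 1, 2, 1, 12]

51 ÷ 752 → quotient 0, remainder 51
752 ÷ 51 → quotient 14, remainder 38
51 ÷ 38 → quotient 1, remainder 13
38 ÷ 13 → quotient 2, remainder 12
13 ÷ 12 → quotient 1, remainder 1
12 ÷ 1 → quotient 12, remainder 0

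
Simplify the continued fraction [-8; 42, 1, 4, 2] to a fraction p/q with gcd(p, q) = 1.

-3757/471

a_0 = -8: -8/1
a_1 = 42: -335/42
a_2 = 1: -343/43
a_3 = 4: -1707/214
a_4 = 2: -3757/471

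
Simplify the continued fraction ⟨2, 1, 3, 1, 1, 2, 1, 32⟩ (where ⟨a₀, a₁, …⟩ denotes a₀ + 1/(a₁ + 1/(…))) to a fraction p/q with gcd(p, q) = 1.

Use the convergent recurrence hₖ = aₖ·hₖ₋₁ + hₖ₋₂ (and likewise for the denominators kₖ):
a_0 = 2: 2/1
a_1 = 1: 3/1
a_2 = 3: 11/4
a_3 = 1: 14/5
a_4 = 1: 25/9
a_5 = 2: 64/23
a_6 = 1: 89/32
a_7 = 32: 2912/1047

2912/1047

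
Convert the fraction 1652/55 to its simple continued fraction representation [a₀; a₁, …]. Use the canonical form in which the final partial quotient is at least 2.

[30; 27, 2]

1652 = 30·55 + 2, so a_0 = 30
55 = 27·2 + 1, so a_1 = 27
2 = 2·1 + 0, so a_2 = 2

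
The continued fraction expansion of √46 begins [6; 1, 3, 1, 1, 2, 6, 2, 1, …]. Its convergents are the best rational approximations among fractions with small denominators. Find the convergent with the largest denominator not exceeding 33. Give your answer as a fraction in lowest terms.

a_0 = 6: 6/1  (≤ bound)
a_1 = 1: 7/1  (≤ bound)
a_2 = 3: 27/4  (≤ bound)
a_3 = 1: 34/5  (≤ bound)
a_4 = 1: 61/9  (≤ bound)
a_5 = 2: 156/23  (≤ bound)
a_6 = 6: 997/147  (> 33, stop)

156/23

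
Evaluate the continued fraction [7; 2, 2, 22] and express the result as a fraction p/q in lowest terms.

829/112

Start with 22.
2 + 1/(22/1) = 2 + 1/22 = 45/22
2 + 1/(45/22) = 2 + 22/45 = 112/45
7 + 1/(112/45) = 7 + 45/112 = 829/112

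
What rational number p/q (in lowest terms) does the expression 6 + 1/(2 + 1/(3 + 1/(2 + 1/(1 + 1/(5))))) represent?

843/131

a_0 = 6: 6/1
a_1 = 2: 13/2
a_2 = 3: 45/7
a_3 = 2: 103/16
a_4 = 1: 148/23
a_5 = 5: 843/131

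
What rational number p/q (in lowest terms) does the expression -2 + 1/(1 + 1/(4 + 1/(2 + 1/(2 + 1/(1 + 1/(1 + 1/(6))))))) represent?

Work from the innermost term outward:
Start with 6.
1 + 1/(6/1) = 1 + 1/6 = 7/6
1 + 1/(7/6) = 1 + 6/7 = 13/7
2 + 1/(13/7) = 2 + 7/13 = 33/13
2 + 1/(33/13) = 2 + 13/33 = 79/33
4 + 1/(79/33) = 4 + 33/79 = 349/79
1 + 1/(349/79) = 1 + 79/349 = 428/349
-2 + 1/(428/349) = -2 + 349/428 = -507/428

-507/428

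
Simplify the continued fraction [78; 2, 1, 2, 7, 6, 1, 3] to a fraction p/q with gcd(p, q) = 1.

127356/1625

Build up convergents one term at a time:
a_0 = 78: 78/1
a_1 = 2: 157/2
a_2 = 1: 235/3
a_3 = 2: 627/8
a_4 = 7: 4624/59
a_5 = 6: 28371/362
a_6 = 1: 32995/421
a_7 = 3: 127356/1625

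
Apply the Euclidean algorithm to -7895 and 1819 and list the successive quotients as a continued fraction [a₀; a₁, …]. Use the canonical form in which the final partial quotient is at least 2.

-7895 = -5·1819 + 1200, so a_0 = -5
1819 = 1·1200 + 619, so a_1 = 1
1200 = 1·619 + 581, so a_2 = 1
619 = 1·581 + 38, so a_3 = 1
581 = 15·38 + 11, so a_4 = 15
38 = 3·11 + 5, so a_5 = 3
11 = 2·5 + 1, so a_6 = 2
5 = 5·1 + 0, so a_7 = 5

[-5; 1, 1, 1, 15, 3, 2, 5]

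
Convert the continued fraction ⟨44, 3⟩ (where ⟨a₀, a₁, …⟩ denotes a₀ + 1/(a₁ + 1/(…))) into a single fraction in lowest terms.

a_0 = 44: 44/1
a_1 = 3: 133/3

133/3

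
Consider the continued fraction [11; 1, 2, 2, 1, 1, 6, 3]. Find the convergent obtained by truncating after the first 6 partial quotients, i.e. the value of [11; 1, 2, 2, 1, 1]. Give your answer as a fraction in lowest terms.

199/17

Use the convergent recurrence hₖ = aₖ·hₖ₋₁ + hₖ₋₂ (and likewise for the denominators kₖ):
a_0 = 11: 11/1
a_1 = 1: 12/1
a_2 = 2: 35/3
a_3 = 2: 82/7
a_4 = 1: 117/10
a_5 = 1: 199/17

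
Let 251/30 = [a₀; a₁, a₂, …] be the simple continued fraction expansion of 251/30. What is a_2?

1

⌊251/30⌋ = 8, remainder 11
⌊30/11⌋ = 2, remainder 8
⌊11/8⌋ = 1, remainder 3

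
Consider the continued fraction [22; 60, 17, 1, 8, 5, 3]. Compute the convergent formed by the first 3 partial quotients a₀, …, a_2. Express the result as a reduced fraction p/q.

22479/1021

Start with 17.
60 + 1/(17/1) = 60 + 1/17 = 1021/17
22 + 1/(1021/17) = 22 + 17/1021 = 22479/1021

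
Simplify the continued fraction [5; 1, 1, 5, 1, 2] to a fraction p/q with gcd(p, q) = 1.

Start with 2.
1 + 1/(2/1) = 1 + 1/2 = 3/2
5 + 1/(3/2) = 5 + 2/3 = 17/3
1 + 1/(17/3) = 1 + 3/17 = 20/17
1 + 1/(20/17) = 1 + 17/20 = 37/20
5 + 1/(37/20) = 5 + 20/37 = 205/37

205/37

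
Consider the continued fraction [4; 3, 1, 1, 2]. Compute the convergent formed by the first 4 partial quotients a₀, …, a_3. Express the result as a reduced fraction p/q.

30/7

Collapse the nested fraction from the inside out:
Start with 1.
1 + 1/(1/1) = 1 + 1/1 = 2/1
3 + 1/(2/1) = 3 + 1/2 = 7/2
4 + 1/(7/2) = 4 + 2/7 = 30/7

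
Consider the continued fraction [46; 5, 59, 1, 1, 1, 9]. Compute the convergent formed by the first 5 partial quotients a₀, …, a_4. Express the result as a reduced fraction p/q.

27581/597

Starting at the tail and folding back:
Start with 1.
1 + 1/(1/1) = 1 + 1/1 = 2/1
59 + 1/(2/1) = 59 + 1/2 = 119/2
5 + 1/(119/2) = 5 + 2/119 = 597/119
46 + 1/(597/119) = 46 + 119/597 = 27581/597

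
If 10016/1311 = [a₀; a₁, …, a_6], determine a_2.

10016 ÷ 1311 → quotient 7, remainder 839
1311 ÷ 839 → quotient 1, remainder 472
839 ÷ 472 → quotient 1, remainder 367

1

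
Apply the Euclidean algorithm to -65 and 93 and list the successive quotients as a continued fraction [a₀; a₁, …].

[-1; 3, 3, 9]

⌊-65/93⌋ = -1, remainder 28
⌊93/28⌋ = 3, remainder 9
⌊28/9⌋ = 3, remainder 1
⌊9/1⌋ = 9, remainder 0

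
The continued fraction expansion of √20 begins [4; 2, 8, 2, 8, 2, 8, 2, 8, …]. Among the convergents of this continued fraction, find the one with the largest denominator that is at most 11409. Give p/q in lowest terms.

a_0 = 4: 4/1  (≤ bound)
a_1 = 2: 9/2  (≤ bound)
a_2 = 8: 76/17  (≤ bound)
a_3 = 2: 161/36  (≤ bound)
a_4 = 8: 1364/305  (≤ bound)
a_5 = 2: 2889/646  (≤ bound)
a_6 = 8: 24476/5473  (≤ bound)
a_7 = 2: 51841/11592  (> 11409, stop)

24476/5473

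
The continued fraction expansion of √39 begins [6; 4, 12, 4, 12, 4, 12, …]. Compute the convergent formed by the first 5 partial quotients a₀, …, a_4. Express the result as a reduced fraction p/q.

Starting at the tail and folding back:
Start with 12.
4 + 1/(12/1) = 4 + 1/12 = 49/12
12 + 1/(49/12) = 12 + 12/49 = 600/49
4 + 1/(600/49) = 4 + 49/600 = 2449/600
6 + 1/(2449/600) = 6 + 600/2449 = 15294/2449

15294/2449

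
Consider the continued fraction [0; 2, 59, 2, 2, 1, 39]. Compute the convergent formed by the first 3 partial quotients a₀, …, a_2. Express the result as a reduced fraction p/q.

59/119

a_0 = 0: 0/1
a_1 = 2: 1/2
a_2 = 59: 59/119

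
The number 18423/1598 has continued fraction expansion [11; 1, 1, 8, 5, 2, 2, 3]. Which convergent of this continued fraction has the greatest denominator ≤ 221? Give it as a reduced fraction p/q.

a_0 = 11: 11/1  (≤ bound)
a_1 = 1: 12/1  (≤ bound)
a_2 = 1: 23/2  (≤ bound)
a_3 = 8: 196/17  (≤ bound)
a_4 = 5: 1003/87  (≤ bound)
a_5 = 2: 2202/191  (≤ bound)
a_6 = 2: 5407/469  (> 221, stop)

2202/191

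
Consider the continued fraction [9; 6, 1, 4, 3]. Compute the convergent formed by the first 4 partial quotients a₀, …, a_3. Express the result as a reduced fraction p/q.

a_0 = 9: 9/1
a_1 = 6: 55/6
a_2 = 1: 64/7
a_3 = 4: 311/34

311/34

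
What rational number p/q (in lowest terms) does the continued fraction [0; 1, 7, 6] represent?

a_0 = 0: 0/1
a_1 = 1: 1/1
a_2 = 7: 7/8
a_3 = 6: 43/49

43/49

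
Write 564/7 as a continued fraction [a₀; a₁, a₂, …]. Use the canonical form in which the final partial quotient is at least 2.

[80; 1, 1, 3]

564 ÷ 7 → quotient 80, remainder 4
7 ÷ 4 → quotient 1, remainder 3
4 ÷ 3 → quotient 1, remainder 1
3 ÷ 1 → quotient 3, remainder 0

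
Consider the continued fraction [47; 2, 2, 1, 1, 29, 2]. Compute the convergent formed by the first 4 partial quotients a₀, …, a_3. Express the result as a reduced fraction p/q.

332/7

a_0 = 47: 47/1
a_1 = 2: 95/2
a_2 = 2: 237/5
a_3 = 1: 332/7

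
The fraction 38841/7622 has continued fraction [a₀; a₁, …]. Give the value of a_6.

Apply division with remainder until the remainder is 0:
38841 = 5·7622 + 731, so a_0 = 5
7622 = 10·731 + 312, so a_1 = 10
731 = 2·312 + 107, so a_2 = 2
312 = 2·107 + 98, so a_3 = 2
107 = 1·98 + 9, so a_4 = 1
98 = 10·9 + 8, so a_5 = 10
9 = 1·8 + 1, so a_6 = 1

1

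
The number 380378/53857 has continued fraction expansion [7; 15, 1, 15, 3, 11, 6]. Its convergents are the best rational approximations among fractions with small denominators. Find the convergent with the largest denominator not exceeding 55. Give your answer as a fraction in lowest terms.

a_0 = 7: 7/1  (≤ bound)
a_1 = 15: 106/15  (≤ bound)
a_2 = 1: 113/16  (≤ bound)
a_3 = 15: 1801/255  (> 55, stop)

113/16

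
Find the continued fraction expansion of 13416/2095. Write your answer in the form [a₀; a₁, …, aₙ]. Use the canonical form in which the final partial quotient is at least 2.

13416 ÷ 2095 → quotient 6, remainder 846
2095 ÷ 846 → quotient 2, remainder 403
846 ÷ 403 → quotient 2, remainder 40
403 ÷ 40 → quotient 10, remainder 3
40 ÷ 3 → quotient 13, remainder 1
3 ÷ 1 → quotient 3, remainder 0

[6; 2, 2, 10, 13, 3]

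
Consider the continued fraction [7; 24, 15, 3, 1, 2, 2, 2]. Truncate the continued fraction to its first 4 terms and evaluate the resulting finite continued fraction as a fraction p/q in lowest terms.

7795/1107

a_0 = 7: 7/1
a_1 = 24: 169/24
a_2 = 15: 2542/361
a_3 = 3: 7795/1107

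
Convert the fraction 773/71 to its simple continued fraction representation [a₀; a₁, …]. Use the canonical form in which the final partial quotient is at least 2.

[10; 1, 7, 1, 7]

Run the Euclidean algorithm, recording each quotient:
⌊773/71⌋ = 10, remainder 63
⌊71/63⌋ = 1, remainder 8
⌊63/8⌋ = 7, remainder 7
⌊8/7⌋ = 1, remainder 1
⌊7/1⌋ = 7, remainder 0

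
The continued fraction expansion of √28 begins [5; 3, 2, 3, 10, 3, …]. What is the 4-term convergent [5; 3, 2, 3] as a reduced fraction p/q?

127/24

Work from the innermost term outward:
Start with 3.
2 + 1/(3/1) = 2 + 1/3 = 7/3
3 + 1/(7/3) = 3 + 3/7 = 24/7
5 + 1/(24/7) = 5 + 7/24 = 127/24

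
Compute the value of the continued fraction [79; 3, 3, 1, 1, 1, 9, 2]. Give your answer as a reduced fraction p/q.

57893/730

Start with 2.
9 + 1/(2/1) = 9 + 1/2 = 19/2
1 + 1/(19/2) = 1 + 2/19 = 21/19
1 + 1/(21/19) = 1 + 19/21 = 40/21
1 + 1/(40/21) = 1 + 21/40 = 61/40
3 + 1/(61/40) = 3 + 40/61 = 223/61
3 + 1/(223/61) = 3 + 61/223 = 730/223
79 + 1/(730/223) = 79 + 223/730 = 57893/730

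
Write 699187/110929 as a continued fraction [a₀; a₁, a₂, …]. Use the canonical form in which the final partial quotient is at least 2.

[6; 3, 3, 3, 54, 1, 4, 12]

⌊699187/110929⌋ = 6, remainder 33613
⌊110929/33613⌋ = 3, remainder 10090
⌊33613/10090⌋ = 3, remainder 3343
⌊10090/3343⌋ = 3, remainder 61
⌊3343/61⌋ = 54, remainder 49
⌊61/49⌋ = 1, remainder 12
⌊49/12⌋ = 4, remainder 1
⌊12/1⌋ = 12, remainder 0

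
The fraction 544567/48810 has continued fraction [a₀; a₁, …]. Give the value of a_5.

544567 = 11·48810 + 7657, so a_0 = 11
48810 = 6·7657 + 2868, so a_1 = 6
7657 = 2·2868 + 1921, so a_2 = 2
2868 = 1·1921 + 947, so a_3 = 1
1921 = 2·947 + 27, so a_4 = 2
947 = 35·27 + 2, so a_5 = 35

35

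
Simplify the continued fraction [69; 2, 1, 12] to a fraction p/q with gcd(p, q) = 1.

a_0 = 69: 69/1
a_1 = 2: 139/2
a_2 = 1: 208/3
a_3 = 12: 2635/38

2635/38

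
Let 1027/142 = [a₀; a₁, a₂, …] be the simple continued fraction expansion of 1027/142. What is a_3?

1027 ÷ 142 → quotient 7, remainder 33
142 ÷ 33 → quotient 4, remainder 10
33 ÷ 10 → quotient 3, remainder 3
10 ÷ 3 → quotient 3, remainder 1

3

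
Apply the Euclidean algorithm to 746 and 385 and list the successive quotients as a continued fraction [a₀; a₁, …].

[1; 1, 15, 24]

746 = 1·385 + 361, so a_0 = 1
385 = 1·361 + 24, so a_1 = 1
361 = 15·24 + 1, so a_2 = 15
24 = 24·1 + 0, so a_3 = 24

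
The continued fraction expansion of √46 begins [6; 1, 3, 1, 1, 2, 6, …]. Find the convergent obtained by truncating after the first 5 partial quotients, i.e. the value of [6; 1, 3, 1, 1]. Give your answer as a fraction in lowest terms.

Start with 1.
1 + 1/(1/1) = 1 + 1/1 = 2/1
3 + 1/(2/1) = 3 + 1/2 = 7/2
1 + 1/(7/2) = 1 + 2/7 = 9/7
6 + 1/(9/7) = 6 + 7/9 = 61/9

61/9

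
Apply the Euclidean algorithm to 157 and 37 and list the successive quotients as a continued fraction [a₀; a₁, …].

[4; 4, 9]

Repeatedly divide and take the remainder:
⌊157/37⌋ = 4, remainder 9
⌊37/9⌋ = 4, remainder 1
⌊9/1⌋ = 9, remainder 0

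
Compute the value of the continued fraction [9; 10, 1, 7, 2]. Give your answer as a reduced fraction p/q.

Start with 2.
7 + 1/(2/1) = 7 + 1/2 = 15/2
1 + 1/(15/2) = 1 + 2/15 = 17/15
10 + 1/(17/15) = 10 + 15/17 = 185/17
9 + 1/(185/17) = 9 + 17/185 = 1682/185

1682/185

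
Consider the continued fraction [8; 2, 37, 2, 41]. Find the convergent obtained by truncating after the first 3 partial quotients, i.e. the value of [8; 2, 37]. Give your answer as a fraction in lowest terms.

637/75

a_0 = 8: 8/1
a_1 = 2: 17/2
a_2 = 37: 637/75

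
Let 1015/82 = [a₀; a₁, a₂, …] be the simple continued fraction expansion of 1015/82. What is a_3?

Run the Euclidean algorithm, recording each quotient:
1015 = 12·82 + 31, so a_0 = 12
82 = 2·31 + 20, so a_1 = 2
31 = 1·20 + 11, so a_2 = 1
20 = 1·11 + 9, so a_3 = 1

1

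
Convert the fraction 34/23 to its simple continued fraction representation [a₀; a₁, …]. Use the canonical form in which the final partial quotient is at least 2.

⌊34/23⌋ = 1, remainder 11
⌊23/11⌋ = 2, remainder 1
⌊11/1⌋ = 11, remainder 0

[1; 2, 11]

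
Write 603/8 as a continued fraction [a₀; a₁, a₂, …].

Run the Euclidean algorithm, recording each quotient:
603 ÷ 8 → quotient 75, remainder 3
8 ÷ 3 → quotient 2, remainder 2
3 ÷ 2 → quotient 1, remainder 1
2 ÷ 1 → quotient 2, remainder 0

[75; 2, 1, 2]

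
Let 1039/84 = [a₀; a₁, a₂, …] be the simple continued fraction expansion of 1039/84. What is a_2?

1

⌊1039/84⌋ = 12, remainder 31
⌊84/31⌋ = 2, remainder 22
⌊31/22⌋ = 1, remainder 9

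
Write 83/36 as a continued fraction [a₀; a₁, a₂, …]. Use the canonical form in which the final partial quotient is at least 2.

[2; 3, 3, 1, 2]

83 = 2·36 + 11, so a_0 = 2
36 = 3·11 + 3, so a_1 = 3
11 = 3·3 + 2, so a_2 = 3
3 = 1·2 + 1, so a_3 = 1
2 = 2·1 + 0, so a_4 = 2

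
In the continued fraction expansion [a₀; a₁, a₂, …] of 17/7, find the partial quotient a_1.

17 ÷ 7 → quotient 2, remainder 3
7 ÷ 3 → quotient 2, remainder 1

2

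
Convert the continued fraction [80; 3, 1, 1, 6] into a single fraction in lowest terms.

a_0 = 80: 80/1
a_1 = 3: 241/3
a_2 = 1: 321/4
a_3 = 1: 562/7
a_4 = 6: 3693/46

3693/46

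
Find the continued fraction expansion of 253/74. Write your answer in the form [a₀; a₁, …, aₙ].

[3; 2, 2, 1, 1, 2, 2]

253 ÷ 74 → quotient 3, remainder 31
74 ÷ 31 → quotient 2, remainder 12
31 ÷ 12 → quotient 2, remainder 7
12 ÷ 7 → quotient 1, remainder 5
7 ÷ 5 → quotient 1, remainder 2
5 ÷ 2 → quotient 2, remainder 1
2 ÷ 1 → quotient 2, remainder 0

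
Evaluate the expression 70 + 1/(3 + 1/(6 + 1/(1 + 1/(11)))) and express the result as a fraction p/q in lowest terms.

18353/261

Starting at the tail and folding back:
Start with 11.
1 + 1/(11/1) = 1 + 1/11 = 12/11
6 + 1/(12/11) = 6 + 11/12 = 83/12
3 + 1/(83/12) = 3 + 12/83 = 261/83
70 + 1/(261/83) = 70 + 83/261 = 18353/261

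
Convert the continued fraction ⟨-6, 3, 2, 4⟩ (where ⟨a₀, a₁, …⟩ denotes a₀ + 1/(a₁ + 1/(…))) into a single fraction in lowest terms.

Use the convergent recurrence hₖ = aₖ·hₖ₋₁ + hₖ₋₂ (and likewise for the denominators kₖ):
a_0 = -6: -6/1
a_1 = 3: -17/3
a_2 = 2: -40/7
a_3 = 4: -177/31

-177/31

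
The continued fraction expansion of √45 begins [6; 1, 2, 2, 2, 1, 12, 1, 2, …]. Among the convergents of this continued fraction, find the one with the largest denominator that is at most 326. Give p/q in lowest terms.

2046/305

a_0 = 6: 6/1  (≤ bound)
a_1 = 1: 7/1  (≤ bound)
a_2 = 2: 20/3  (≤ bound)
a_3 = 2: 47/7  (≤ bound)
a_4 = 2: 114/17  (≤ bound)
a_5 = 1: 161/24  (≤ bound)
a_6 = 12: 2046/305  (≤ bound)
a_7 = 1: 2207/329  (> 326, stop)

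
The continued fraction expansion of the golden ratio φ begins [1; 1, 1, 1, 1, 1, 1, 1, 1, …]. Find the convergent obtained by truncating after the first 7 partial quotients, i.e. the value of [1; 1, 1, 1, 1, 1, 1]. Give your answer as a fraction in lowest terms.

Work from the innermost term outward:
Start with 1.
1 + 1/(1/1) = 1 + 1/1 = 2/1
1 + 1/(2/1) = 1 + 1/2 = 3/2
1 + 1/(3/2) = 1 + 2/3 = 5/3
1 + 1/(5/3) = 1 + 3/5 = 8/5
1 + 1/(8/5) = 1 + 5/8 = 13/8
1 + 1/(13/8) = 1 + 8/13 = 21/13

21/13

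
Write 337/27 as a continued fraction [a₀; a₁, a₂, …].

[12; 2, 13]

⌊337/27⌋ = 12, remainder 13
⌊27/13⌋ = 2, remainder 1
⌊13/1⌋ = 13, remainder 0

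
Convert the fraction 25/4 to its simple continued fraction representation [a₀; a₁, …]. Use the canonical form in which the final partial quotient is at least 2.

[6; 4]

Apply division with remainder until the remainder is 0:
25 ÷ 4 → quotient 6, remainder 1
4 ÷ 1 → quotient 4, remainder 0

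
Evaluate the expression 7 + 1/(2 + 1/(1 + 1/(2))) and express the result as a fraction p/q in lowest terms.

59/8

a_0 = 7: 7/1
a_1 = 2: 15/2
a_2 = 1: 22/3
a_3 = 2: 59/8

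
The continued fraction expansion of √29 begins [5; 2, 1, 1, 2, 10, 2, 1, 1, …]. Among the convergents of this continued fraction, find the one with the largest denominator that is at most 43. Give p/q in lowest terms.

List convergents until the denominator exceeds the bound:
a_0 = 5: 5/1  (≤ bound)
a_1 = 2: 11/2  (≤ bound)
a_2 = 1: 16/3  (≤ bound)
a_3 = 1: 27/5  (≤ bound)
a_4 = 2: 70/13  (≤ bound)
a_5 = 10: 727/135  (> 43, stop)

70/13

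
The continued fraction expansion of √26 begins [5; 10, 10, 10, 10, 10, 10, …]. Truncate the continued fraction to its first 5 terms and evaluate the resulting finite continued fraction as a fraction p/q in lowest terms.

52525/10301

Start with 10.
10 + 1/(10/1) = 10 + 1/10 = 101/10
10 + 1/(101/10) = 10 + 10/101 = 1020/101
10 + 1/(1020/101) = 10 + 101/1020 = 10301/1020
5 + 1/(10301/1020) = 5 + 1020/10301 = 52525/10301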